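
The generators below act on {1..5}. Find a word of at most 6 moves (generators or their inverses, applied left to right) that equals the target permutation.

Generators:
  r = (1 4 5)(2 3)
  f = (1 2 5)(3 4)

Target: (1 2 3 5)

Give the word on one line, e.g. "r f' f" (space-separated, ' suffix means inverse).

f' r f r r

  after f': (1 5 2)(3 4)
  after r: (2 4)(3 5)
  after f: (1 2 3)(4 5)
  after r: (1 3 4)
  after r: (1 2 3 5)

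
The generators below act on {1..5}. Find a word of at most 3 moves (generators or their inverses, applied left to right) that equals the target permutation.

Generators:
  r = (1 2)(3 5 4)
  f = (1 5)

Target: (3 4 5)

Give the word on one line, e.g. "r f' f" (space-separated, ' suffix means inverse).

  after r: (1 2)(3 5 4)
  after r: (3 4 5)

r r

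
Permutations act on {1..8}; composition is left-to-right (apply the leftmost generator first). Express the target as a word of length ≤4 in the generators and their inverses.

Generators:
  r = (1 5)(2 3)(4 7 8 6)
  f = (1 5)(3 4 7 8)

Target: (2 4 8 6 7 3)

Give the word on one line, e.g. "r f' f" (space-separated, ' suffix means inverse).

r f' f' f'

  after r: (1 5)(2 3)(4 7 8 6)
  after f': (2 8 6 3)
  after f': (1 5)(2 7 4 3)(6 8)
  after f': (2 4 8 6 7 3)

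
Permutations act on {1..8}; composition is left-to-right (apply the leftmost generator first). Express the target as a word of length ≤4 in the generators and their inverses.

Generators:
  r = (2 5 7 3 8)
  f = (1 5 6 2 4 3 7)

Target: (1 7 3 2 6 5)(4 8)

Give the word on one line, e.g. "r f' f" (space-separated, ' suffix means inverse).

  after r: (2 5 7 3 8)
  after f: (1 5)(2 6)(3 8 4)
  after r: (1 7 3 2 6 5)(4 8)

r f r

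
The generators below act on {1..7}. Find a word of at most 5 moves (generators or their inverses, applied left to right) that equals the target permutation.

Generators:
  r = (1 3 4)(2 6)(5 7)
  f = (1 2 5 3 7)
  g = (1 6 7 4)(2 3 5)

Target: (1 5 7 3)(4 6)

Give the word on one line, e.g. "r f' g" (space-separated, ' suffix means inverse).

  after g: (1 6 7 4)(2 3 5)
  after f: (1 6)(2 7 4)
  after f: (1 6 2)(3 7 4 5)
  after g: (1 7)(2 6 3 4)
  after r: (1 5 7 3)(4 6)

g f f g r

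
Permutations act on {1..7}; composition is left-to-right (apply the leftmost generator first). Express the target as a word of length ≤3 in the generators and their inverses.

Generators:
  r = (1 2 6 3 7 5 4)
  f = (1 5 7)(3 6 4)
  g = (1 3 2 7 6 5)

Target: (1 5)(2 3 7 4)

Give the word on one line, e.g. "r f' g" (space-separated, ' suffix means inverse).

g f g

  after g: (1 3 2 7 6 5)
  after f: (1 6 7 4 3 2)
  after g: (1 5)(2 3 7 4)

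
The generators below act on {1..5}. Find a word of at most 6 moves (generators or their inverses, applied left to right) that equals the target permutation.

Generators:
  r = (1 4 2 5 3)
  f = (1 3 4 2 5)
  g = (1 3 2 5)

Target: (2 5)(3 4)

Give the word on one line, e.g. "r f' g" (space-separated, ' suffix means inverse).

  after g: (1 3 2 5)
  after r: (2 3 5 4)
  after g: (1 3)(4 5)
  after r: (2 5)(3 4)

g r g r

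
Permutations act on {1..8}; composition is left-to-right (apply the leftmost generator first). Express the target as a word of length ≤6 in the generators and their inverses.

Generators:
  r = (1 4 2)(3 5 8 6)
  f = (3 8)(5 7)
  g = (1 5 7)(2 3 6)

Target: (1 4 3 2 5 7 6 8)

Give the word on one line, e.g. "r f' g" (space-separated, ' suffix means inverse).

f r f' g

  after f: (3 8)(5 7)
  after r: (1 4 2)(3 6)(5 7 8)
  after f': (1 4 2)(3 6 8 7)
  after g: (1 4 3 2 5 7 6 8)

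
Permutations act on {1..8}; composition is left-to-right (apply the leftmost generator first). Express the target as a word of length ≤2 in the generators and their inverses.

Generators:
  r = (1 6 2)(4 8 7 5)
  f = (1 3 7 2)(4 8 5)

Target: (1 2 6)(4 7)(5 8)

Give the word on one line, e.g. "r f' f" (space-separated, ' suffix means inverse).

r r

  after r: (1 6 2)(4 8 7 5)
  after r: (1 2 6)(4 7)(5 8)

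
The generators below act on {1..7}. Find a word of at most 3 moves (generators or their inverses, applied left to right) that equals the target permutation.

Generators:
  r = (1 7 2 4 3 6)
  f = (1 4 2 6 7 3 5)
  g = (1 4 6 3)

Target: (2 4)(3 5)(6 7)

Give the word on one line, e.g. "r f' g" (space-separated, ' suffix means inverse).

g f'

  after g: (1 4 6 3)
  after f': (2 4)(3 5)(6 7)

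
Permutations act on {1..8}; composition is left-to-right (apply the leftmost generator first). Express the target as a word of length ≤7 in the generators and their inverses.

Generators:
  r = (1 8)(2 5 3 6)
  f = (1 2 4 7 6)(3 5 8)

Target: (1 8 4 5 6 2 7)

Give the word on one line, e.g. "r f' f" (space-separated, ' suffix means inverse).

f' r r f' f'

  after f': (1 6 7 4 2)(3 8 5)
  after r: (1 2 8 3)(4 5 6 7)
  after r: (1 5 2)(3 8 6 7 4)
  after f': (1 3 5)(2 6 4 8 7)
  after f': (1 8 4 5 6 2 7)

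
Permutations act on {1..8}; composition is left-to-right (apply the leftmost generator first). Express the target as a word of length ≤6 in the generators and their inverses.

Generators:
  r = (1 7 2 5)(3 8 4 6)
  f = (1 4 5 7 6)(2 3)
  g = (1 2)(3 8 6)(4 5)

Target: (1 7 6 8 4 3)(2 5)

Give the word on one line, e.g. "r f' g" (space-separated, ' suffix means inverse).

r' r' g' r

  after r': (1 5 2 7)(3 6 4 8)
  after r': (1 2)(3 4)(5 7)(6 8)
  after g': (3 5 7 4 6)
  after r: (1 7 6 8 4 3)(2 5)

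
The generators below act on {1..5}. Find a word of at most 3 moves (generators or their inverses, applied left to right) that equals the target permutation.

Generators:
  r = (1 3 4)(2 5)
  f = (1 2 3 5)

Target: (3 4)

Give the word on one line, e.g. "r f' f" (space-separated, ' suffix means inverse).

f' f' r'

  after f': (1 5 3 2)
  after f': (1 3)(2 5)
  after r': (3 4)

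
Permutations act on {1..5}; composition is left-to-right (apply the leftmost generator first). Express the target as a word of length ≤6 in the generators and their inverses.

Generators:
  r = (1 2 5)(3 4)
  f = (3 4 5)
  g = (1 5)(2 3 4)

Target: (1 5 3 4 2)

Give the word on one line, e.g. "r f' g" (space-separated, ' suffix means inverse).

r g r' g' f'

  after r: (1 2 5)(3 4)
  after g: (1 3 2)
  after r': (1 4 3)(2 5)
  after g': (1 3 5 4 2)
  after f': (1 5 3 4 2)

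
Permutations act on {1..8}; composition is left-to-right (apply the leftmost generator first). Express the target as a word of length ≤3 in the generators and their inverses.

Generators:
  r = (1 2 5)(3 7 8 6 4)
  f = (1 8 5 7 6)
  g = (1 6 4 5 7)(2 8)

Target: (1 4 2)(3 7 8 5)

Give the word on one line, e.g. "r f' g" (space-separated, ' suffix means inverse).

  after g': (1 7 5 4 6)(2 8)
  after f: (1 6 8 2 5 4)
  after r: (1 4 2)(3 7 8 5)

g' f r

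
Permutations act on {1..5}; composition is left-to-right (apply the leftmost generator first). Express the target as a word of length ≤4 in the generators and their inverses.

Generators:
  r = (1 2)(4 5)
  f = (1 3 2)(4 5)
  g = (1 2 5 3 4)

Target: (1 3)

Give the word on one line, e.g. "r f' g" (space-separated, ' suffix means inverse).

  after f: (1 3 2)(4 5)
  after g': (1 5 3)(2 4)
  after r': (1 4)(2 5 3)
  after g': (1 3)

f g' r' g'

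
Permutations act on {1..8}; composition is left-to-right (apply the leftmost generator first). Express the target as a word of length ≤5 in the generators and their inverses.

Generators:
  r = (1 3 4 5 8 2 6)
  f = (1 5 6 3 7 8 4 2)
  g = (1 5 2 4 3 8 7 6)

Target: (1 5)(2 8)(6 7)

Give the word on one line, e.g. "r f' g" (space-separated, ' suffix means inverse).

  after f: (1 5 6 3 7 8 4 2)
  after r': (1 4 8 3 7 5 2 6)
  after g': (1 2 7)(3 8 4)
  after g': (1 5)(2 8)(6 7)

f r' g' g'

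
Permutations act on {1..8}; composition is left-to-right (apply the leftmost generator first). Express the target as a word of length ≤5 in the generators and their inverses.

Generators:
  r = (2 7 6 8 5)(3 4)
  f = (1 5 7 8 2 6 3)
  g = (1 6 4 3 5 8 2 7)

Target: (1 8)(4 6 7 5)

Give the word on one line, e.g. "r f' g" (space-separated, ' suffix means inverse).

  after r: (2 7 6 8 5)(3 4)
  after f: (1 5 6 2 8 7 3 4)
  after g: (1 8)(4 6 7 5)

r f g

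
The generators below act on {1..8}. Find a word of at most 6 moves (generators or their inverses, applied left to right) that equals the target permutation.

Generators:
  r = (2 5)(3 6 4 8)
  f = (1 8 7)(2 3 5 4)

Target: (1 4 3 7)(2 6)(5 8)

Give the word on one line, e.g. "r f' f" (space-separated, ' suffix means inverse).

r' f r r r

  after r': (2 5)(3 8 4 6)
  after f: (1 8 2 4 6 5 3 7)
  after r: (1 3 7)(2 8 5 6)
  after r: (1 6 5 4 8 2 3 7)
  after r: (1 4 3 7)(2 6)(5 8)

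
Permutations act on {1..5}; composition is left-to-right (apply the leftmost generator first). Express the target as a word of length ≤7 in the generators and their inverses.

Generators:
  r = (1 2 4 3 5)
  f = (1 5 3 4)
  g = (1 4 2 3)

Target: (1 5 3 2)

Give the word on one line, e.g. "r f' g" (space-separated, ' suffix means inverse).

f f g' r' r'

  after f: (1 5 3 4)
  after f: (1 3)(4 5)
  after g': (1 2 4 5)
  after r': (3 4)
  after r': (1 5 3 2)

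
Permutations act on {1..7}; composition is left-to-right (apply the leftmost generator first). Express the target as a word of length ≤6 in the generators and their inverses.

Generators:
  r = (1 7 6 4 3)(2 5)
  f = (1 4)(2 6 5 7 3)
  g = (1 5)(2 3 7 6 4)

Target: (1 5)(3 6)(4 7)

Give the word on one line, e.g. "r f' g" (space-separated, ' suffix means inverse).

g' r g g f'

  after g': (1 5)(2 4 6 7 3)
  after r: (1 2 3 5 7)
  after g: (1 3)(2 7 5 6 4)
  after g: (1 7)(2 6)(3 5 4)
  after f': (1 5)(3 6)(4 7)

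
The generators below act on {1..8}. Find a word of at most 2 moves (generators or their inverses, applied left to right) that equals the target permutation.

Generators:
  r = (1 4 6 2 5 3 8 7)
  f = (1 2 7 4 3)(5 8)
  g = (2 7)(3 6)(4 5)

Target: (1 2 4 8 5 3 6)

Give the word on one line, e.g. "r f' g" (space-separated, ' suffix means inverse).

  after g': (2 7)(3 6)(4 5)
  after f: (1 2 4 8 5 3 6)

g' f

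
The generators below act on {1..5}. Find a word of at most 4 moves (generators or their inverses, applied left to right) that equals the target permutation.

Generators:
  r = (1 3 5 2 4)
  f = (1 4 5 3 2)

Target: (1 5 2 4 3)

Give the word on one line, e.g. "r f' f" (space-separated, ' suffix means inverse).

  after f: (1 4 5 3 2)
  after f: (1 5 2 4 3)

f f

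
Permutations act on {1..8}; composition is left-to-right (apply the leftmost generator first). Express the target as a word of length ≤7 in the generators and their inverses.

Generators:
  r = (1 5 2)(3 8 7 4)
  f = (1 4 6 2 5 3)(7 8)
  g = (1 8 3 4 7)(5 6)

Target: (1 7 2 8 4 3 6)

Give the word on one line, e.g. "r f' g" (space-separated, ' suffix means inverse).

  after f': (1 3 5 2 6 4)(7 8)
  after r': (1 4 2 6 7 3)
  after f': (2 4 6 8 7 5)
  after g: (1 8)(2 7 6 3 4 5)
  after f: (1 7 2 8 4 3 6)

f' r' f' g f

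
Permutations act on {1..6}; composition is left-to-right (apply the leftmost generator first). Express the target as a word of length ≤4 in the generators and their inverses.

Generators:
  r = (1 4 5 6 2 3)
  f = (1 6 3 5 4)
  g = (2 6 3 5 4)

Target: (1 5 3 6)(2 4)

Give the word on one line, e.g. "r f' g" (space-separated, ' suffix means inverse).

g f' f'

  after g: (2 6 3 5 4)
  after f': (1 4 2)
  after f': (1 5 3 6)(2 4)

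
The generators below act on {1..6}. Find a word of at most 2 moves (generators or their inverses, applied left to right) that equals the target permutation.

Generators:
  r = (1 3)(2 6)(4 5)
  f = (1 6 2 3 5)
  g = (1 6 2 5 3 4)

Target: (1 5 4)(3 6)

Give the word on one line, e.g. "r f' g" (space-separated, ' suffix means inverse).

r f

  after r: (1 3)(2 6)(4 5)
  after f: (1 5 4)(3 6)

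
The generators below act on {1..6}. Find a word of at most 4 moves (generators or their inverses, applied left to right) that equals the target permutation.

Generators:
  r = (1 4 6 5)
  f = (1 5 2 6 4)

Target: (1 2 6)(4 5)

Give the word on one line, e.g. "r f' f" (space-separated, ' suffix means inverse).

r' f

  after r': (1 5 6 4)
  after f: (1 2 6)(4 5)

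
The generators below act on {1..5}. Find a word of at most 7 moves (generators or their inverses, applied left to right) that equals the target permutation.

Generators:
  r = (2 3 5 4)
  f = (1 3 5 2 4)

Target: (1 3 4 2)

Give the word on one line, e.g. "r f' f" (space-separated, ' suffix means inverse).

f r' r' f' r

  after f: (1 3 5 2 4)
  after r': (1 2 5 4)
  after r': (1 4)(2 3)
  after f': (1 2)(3 5)
  after r: (1 3 4 2)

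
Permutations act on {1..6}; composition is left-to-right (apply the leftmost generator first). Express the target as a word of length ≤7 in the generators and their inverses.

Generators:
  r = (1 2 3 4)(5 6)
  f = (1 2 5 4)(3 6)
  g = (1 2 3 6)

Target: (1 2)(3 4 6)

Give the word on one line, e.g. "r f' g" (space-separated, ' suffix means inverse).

  after g: (1 2 3 6)
  after f': (2 6 4 5)
  after g': (1 6 4 5)(2 3)
  after g': (1 3)(4 5 6)
  after r': (1 2)(3 4 6)

g f' g' g' r'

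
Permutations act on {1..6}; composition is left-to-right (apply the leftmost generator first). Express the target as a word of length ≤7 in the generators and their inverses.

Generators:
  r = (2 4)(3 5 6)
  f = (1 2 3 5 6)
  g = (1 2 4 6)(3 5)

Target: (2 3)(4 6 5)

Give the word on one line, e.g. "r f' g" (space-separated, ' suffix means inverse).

  after g: (1 2 4 6)(3 5)
  after f': (2 4 5)
  after f': (1 6 5)(2 4 3)
  after g: (2 6 3 4 5)
  after r: (2 3)(4 6 5)

g f' f' g r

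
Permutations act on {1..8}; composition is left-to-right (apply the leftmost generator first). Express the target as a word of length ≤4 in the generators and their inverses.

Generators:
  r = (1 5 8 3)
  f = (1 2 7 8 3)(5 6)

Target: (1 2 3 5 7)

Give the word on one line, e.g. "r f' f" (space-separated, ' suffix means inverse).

r' r' f' f'

  after r': (1 3 8 5)
  after r': (1 8)(3 5)
  after f': (1 7 2)(3 6 5 8)
  after f': (1 2 3 5 7)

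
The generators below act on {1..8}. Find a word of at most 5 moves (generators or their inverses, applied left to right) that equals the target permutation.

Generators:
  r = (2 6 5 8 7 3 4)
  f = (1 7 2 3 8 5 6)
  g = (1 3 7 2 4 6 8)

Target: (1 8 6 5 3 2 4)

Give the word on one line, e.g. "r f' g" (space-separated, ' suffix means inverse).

f' g f r

  after f': (1 6 5 8 3 2 7)
  after g: (1 8 7 3 4 6 5)
  after f: (1 5 7 8 2 3 4)
  after r: (1 8 6 5 3 2 4)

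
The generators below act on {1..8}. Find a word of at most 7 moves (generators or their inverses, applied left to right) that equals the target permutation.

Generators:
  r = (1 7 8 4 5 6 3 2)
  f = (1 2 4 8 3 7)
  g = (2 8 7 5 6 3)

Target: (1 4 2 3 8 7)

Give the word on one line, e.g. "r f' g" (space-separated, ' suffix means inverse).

f' g g r' r'

  after f': (1 7 3 8 4 2)
  after g: (1 5 6 3 7 2)(4 8)
  after g: (1 6 2)(3 5)(4 7 8)
  after r': (1 5 6 3 4)
  after r': (1 4 2 3 8 7)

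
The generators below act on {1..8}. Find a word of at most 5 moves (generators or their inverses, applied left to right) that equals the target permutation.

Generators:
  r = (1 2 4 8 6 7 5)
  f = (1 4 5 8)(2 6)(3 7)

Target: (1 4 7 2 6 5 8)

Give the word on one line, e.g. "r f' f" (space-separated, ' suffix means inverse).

r r r f' f'

  after r: (1 2 4 8 6 7 5)
  after r: (1 4 6 5 2 8 7)
  after r: (1 8 5 4 7 2 6)
  after f': (1 5)(3 7 6 8 4)
  after f': (1 4 7 2 6 5 8)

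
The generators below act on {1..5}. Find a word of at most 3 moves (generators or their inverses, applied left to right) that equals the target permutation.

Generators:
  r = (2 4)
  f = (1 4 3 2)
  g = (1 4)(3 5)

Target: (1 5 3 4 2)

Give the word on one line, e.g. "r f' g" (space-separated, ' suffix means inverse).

f' f' g'

  after f': (1 2 3 4)
  after f': (1 3)(2 4)
  after g': (1 5 3 4 2)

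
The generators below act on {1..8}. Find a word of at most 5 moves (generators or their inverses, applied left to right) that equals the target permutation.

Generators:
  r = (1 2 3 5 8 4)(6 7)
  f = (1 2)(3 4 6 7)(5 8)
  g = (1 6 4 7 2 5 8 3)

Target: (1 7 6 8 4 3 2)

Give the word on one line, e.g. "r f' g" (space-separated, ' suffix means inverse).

r f' g r'

  after r: (1 2 3 5 8 4)(6 7)
  after f': (2 7 4)(3 8)
  after g: (1 6 4 5 8)
  after r': (1 7 6 8 4 3 2)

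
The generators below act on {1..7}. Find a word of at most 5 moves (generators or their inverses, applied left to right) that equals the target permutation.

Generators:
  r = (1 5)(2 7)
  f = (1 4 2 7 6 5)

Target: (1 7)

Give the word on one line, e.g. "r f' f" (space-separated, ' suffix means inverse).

r' f' f' r f

  after r': (1 5)(2 7)
  after f': (1 6 7 4)
  after f': (1 7)(2 4 5 6)
  after r: (1 2 4)(5 6 7)
  after f: (1 7)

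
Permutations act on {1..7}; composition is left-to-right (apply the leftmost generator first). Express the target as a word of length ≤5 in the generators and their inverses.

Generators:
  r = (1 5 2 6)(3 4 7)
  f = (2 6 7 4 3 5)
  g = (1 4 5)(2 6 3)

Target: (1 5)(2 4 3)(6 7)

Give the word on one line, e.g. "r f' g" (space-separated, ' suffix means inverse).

  after r: (1 5 2 6)(3 4 7)
  after g: (2 3 5 6 4 7)
  after r: (1 5)(2 4 3)(6 7)

r g r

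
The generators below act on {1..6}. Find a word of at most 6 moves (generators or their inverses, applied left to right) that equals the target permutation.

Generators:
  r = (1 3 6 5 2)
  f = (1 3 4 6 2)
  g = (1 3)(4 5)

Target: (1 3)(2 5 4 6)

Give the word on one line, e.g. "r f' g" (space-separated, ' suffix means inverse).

  after f': (1 2 6 4 3)
  after r': (1 5 6 4)(2 3)
  after f': (1 5 4 2)(3 6)
  after r': (1 6)(4 5)
  after r': (1 3)(2 5 4 6)

f' r' f' r' r'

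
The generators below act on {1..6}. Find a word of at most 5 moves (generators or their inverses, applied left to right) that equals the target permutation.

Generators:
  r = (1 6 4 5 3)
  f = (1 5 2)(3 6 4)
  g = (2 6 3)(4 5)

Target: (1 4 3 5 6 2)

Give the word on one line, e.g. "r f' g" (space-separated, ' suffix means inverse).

r g g g f

  after r: (1 6 4 5 3)
  after g: (1 3)(2 6 5)
  after g: (1 2 3)(4 5 6)
  after g: (1 6 5 3)
  after f: (1 4 3 5 6 2)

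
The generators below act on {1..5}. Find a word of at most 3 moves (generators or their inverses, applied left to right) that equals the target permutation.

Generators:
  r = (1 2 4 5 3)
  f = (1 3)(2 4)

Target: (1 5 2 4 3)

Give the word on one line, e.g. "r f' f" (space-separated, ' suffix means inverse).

f r' f'

  after f: (1 3)(2 4)
  after r': (1 5 4)
  after f': (1 5 2 4 3)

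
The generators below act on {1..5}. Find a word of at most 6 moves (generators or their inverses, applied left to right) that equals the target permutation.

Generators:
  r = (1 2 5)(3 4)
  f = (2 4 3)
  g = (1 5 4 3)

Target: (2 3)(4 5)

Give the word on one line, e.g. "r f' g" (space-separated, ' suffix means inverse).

  after g: (1 5 4 3)
  after f': (1 5 2 3)
  after f': (1 5 3)(2 4)
  after r: (2 3)(4 5)

g f' f' r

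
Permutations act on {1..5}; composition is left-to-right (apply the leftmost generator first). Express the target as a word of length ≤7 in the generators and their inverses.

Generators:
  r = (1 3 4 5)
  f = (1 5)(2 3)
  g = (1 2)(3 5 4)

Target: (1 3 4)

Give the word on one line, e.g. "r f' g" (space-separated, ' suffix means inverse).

  after g: (1 2)(3 5 4)
  after r: (1 2 3)
  after g: (2 5 4 3)
  after f': (1 5 4 2)
  after g': (1 3 4)

g r g f' g'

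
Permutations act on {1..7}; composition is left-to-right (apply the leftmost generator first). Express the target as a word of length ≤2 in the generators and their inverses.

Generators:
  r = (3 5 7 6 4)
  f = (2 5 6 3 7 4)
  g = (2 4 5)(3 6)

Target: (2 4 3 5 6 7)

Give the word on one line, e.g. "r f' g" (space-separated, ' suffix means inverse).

r' g

  after r': (3 4 6 7 5)
  after g: (2 4 3 5 6 7)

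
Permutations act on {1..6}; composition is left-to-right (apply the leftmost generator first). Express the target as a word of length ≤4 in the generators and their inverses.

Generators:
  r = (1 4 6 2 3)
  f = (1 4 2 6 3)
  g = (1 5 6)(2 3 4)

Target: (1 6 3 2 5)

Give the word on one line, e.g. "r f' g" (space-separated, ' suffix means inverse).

  after r: (1 4 6 2 3)
  after f': (2 6 4)
  after g': (1 6 3 2 5)

r f' g'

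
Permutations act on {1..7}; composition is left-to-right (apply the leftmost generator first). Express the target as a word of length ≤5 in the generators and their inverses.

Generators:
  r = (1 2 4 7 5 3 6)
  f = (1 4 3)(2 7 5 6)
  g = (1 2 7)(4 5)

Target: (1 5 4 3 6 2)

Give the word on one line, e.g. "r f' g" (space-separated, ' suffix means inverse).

  after g': (1 7 2)(4 5)
  after r': (1 4 7)(2 6 3 5)
  after r': (1 2 3 7 6 5)
  after f': (1 6 7 5 3 2 4)
  after f': (1 5 4 3 6 2)

g' r' r' f' f'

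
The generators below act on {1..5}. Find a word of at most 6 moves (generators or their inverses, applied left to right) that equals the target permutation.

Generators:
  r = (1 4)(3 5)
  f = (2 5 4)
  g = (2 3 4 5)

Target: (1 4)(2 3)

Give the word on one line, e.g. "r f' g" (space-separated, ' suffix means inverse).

  after r: (1 4)(3 5)
  after f': (1 5 3 2 4)
  after f': (1 2 5 3 4)
  after g: (1 3 5 4)
  after g: (1 4)(2 3)

r f' f' g g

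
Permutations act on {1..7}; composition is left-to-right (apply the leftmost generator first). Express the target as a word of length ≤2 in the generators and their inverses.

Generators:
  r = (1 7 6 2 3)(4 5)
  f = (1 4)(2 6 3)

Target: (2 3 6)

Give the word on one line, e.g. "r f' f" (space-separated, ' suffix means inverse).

f f

  after f: (1 4)(2 6 3)
  after f: (2 3 6)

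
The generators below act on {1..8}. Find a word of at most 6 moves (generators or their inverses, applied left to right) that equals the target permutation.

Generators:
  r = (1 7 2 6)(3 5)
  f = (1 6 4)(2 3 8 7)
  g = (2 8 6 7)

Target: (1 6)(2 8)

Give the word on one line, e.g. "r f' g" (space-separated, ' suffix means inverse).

r' g' g' r

  after r': (1 6 2 7)(3 5)
  after g': (1 8 2 6 7)(3 5)
  after g': (1 2 8 7)(3 5)
  after r: (1 6)(2 8)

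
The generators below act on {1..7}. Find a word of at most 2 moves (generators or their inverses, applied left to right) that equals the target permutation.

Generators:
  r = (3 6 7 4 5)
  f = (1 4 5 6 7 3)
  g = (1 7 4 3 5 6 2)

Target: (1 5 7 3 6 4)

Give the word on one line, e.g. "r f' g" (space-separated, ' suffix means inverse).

  after f': (1 3 7 6 5 4)
  after r': (1 5 7 3 6 4)

f' r'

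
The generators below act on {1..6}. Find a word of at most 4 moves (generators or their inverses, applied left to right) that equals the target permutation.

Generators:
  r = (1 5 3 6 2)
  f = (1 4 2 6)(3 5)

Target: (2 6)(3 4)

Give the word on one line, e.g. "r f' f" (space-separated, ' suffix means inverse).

  after f': (1 6 2 4)(3 5)
  after r': (1 3)(2 4)
  after f: (1 5 3 4 6)
  after r': (2 6)(3 4)

f' r' f r'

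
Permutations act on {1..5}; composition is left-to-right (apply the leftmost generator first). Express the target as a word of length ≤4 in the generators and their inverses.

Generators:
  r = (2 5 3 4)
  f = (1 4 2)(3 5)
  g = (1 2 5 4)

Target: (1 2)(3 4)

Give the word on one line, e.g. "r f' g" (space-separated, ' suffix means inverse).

r' g

  after r': (2 4 3 5)
  after g: (1 2)(3 4)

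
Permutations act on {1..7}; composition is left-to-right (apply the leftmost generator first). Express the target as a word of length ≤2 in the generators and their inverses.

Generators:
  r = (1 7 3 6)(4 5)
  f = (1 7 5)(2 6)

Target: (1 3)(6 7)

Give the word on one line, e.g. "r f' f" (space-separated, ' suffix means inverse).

  after r': (1 6 3 7)(4 5)
  after r': (1 3)(6 7)

r' r'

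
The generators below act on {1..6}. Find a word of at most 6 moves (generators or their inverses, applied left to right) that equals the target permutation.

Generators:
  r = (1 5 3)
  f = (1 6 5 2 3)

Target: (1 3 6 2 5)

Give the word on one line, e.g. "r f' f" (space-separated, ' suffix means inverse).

f r f' r'

  after f: (1 6 5 2 3)
  after r: (1 6 3 5 2)
  after f': (2 3 6)
  after r': (1 3 6 2 5)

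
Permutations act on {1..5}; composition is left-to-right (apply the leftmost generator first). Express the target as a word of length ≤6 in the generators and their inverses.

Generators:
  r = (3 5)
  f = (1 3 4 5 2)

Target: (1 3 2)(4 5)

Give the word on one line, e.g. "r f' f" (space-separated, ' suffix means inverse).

  after r: (3 5)
  after f: (1 3 2)(4 5)
  after r: (1 5 4 3 2)
  after r: (1 3 2)(4 5)

r f r r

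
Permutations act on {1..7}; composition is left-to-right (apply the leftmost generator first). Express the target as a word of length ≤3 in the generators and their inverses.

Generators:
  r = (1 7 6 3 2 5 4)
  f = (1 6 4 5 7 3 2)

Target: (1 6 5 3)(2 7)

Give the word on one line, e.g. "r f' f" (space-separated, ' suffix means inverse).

  after r': (1 4 5 2 3 6 7)
  after f': (1 6 5 3)(2 7)

r' f'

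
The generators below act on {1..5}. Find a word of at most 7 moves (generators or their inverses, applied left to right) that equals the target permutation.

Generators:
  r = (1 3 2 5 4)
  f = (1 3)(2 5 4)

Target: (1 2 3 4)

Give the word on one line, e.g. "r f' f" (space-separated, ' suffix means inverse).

  after f: (1 3)(2 5 4)
  after r': (3 4)
  after r': (1 4)(2 3 5)
  after f': (1 5 4 3 2)
  after f': (1 2 3 4)

f r' r' f' f'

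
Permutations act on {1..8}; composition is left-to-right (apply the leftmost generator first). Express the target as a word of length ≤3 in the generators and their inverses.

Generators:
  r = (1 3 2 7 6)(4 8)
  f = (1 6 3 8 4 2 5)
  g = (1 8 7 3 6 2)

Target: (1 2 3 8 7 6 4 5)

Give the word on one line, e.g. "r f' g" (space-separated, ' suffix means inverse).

f f r

  after f: (1 6 3 8 4 2 5)
  after f: (1 3 4 5 6 8 2)
  after r: (1 2 3 8 7 6 4 5)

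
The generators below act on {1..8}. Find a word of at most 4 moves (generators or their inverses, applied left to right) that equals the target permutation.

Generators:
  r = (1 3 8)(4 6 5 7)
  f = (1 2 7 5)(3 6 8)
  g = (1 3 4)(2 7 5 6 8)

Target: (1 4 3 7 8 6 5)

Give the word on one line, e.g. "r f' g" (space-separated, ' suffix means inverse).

  after f': (1 5 7 2)(3 8 6)
  after f': (1 7)(2 5)(3 6 8)
  after r: (1 4 6)(2 7 3 5)
  after f': (1 4 3 7 8 6 5)

f' f' r f'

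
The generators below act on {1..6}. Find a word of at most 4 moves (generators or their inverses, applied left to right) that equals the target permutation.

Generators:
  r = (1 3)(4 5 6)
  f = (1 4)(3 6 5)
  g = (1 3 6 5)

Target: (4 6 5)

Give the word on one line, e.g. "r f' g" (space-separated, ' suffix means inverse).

r r

  after r: (1 3)(4 5 6)
  after r: (4 6 5)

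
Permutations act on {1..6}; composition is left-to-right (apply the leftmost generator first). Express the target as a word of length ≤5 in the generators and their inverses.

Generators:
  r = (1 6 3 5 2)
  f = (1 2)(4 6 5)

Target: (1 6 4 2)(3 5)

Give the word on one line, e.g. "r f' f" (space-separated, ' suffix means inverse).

f f r

  after f: (1 2)(4 6 5)
  after f: (4 5 6)
  after r: (1 6 4 2)(3 5)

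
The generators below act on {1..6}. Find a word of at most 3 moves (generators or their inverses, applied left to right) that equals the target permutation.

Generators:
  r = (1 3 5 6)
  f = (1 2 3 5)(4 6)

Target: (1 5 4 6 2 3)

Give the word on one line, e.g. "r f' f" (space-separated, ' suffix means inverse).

r f

  after r: (1 3 5 6)
  after f: (1 5 4 6 2 3)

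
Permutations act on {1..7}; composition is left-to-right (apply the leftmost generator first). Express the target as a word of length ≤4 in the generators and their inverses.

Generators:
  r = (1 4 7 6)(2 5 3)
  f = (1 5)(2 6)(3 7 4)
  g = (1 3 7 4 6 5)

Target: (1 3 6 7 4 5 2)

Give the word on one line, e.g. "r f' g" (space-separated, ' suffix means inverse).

r' g' f' f'

  after r': (1 6 7 4)(2 3 5)
  after g': (1 4 5 2)(3 6)
  after f': (1 7 3 2 5 6 4)
  after f': (1 3 6 7 4 5 2)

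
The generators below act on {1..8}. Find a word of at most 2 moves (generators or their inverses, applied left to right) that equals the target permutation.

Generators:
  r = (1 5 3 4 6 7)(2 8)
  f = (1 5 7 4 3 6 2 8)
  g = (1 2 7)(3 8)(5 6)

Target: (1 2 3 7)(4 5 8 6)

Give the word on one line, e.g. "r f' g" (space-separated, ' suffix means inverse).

f' f'

  after f': (1 8 2 6 3 4 7 5)
  after f': (1 2 3 7)(4 5 8 6)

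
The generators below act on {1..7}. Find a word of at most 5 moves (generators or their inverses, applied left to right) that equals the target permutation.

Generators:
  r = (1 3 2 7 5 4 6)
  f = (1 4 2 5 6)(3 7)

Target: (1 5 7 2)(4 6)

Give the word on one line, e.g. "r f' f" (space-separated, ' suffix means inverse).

  after f': (1 6 5 2 4)(3 7)
  after r: (2 6 4 3 5 7)
  after r: (1 3 4 2)
  after f': (1 7 3)(2 6 5)
  after r: (1 5 7 2)(4 6)

f' r r f' r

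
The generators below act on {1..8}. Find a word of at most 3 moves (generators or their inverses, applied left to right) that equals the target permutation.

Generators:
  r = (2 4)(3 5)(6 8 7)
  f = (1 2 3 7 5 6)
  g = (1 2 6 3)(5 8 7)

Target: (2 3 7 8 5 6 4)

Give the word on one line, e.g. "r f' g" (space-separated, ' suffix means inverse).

g f' r'

  after g: (1 2 6 3)(5 8 7)
  after f': (2 5 8 3 6)
  after r': (2 3 7 8 5 6 4)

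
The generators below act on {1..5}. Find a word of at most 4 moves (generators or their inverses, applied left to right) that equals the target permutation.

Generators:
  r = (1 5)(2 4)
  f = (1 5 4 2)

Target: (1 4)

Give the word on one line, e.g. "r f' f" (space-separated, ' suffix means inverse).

f f r f'

  after f: (1 5 4 2)
  after f: (1 4)(2 5)
  after r: (1 2)(4 5)
  after f': (1 4)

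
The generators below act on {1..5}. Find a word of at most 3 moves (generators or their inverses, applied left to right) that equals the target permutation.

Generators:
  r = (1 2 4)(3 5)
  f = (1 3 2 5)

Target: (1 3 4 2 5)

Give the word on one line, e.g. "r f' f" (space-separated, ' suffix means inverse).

f' r'

  after f': (1 5 2 3)
  after r': (1 3 4 2 5)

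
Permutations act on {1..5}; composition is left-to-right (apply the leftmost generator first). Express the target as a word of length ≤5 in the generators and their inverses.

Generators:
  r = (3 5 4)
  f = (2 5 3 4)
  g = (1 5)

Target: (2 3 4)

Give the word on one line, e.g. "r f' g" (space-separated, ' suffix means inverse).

  after f': (2 4 3 5)
  after r: (2 3 4 5)
  after f': (2 5 4)
  after r': (2 3 4)

f' r f' r'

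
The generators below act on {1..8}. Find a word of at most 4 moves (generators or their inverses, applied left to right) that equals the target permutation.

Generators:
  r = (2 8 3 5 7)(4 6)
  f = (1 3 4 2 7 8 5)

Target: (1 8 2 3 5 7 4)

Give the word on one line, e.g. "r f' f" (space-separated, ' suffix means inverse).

f' f'

  after f': (1 5 8 7 2 4 3)
  after f': (1 8 2 3 5 7 4)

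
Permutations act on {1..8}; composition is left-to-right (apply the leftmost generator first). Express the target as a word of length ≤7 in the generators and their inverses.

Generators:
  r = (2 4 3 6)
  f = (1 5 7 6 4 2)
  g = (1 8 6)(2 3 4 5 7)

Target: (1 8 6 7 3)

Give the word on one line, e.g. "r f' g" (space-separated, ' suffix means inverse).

r' g r r f'

  after r': (2 6 3 4)
  after g: (1 8 6 4 3 5 7 2)
  after r: (1 8 2)(3 5 7 4 6)
  after r: (1 8 4 2)(3 5 7)
  after f': (1 8 6 7 3)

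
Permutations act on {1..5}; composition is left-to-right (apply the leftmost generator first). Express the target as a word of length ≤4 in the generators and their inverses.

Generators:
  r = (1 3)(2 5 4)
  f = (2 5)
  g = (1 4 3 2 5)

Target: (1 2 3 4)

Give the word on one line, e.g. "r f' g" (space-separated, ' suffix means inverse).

g' f' f' f'

  after g': (1 5 2 3 4)
  after f': (1 2 3 4)
  after f': (1 5 2 3 4)
  after f': (1 2 3 4)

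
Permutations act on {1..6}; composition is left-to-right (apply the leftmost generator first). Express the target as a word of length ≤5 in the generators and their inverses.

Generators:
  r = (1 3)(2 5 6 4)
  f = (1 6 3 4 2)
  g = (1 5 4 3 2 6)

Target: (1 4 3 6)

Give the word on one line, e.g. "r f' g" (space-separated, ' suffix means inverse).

g r r

  after g: (1 5 4 3 2 6)
  after r: (1 6 3 5 2 4)
  after r: (1 4 3 6)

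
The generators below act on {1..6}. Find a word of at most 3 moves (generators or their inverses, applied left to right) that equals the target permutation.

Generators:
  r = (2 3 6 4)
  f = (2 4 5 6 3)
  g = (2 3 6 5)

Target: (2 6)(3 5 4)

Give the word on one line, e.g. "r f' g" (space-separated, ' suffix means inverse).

r f'

  after r: (2 3 6 4)
  after f': (2 6)(3 5 4)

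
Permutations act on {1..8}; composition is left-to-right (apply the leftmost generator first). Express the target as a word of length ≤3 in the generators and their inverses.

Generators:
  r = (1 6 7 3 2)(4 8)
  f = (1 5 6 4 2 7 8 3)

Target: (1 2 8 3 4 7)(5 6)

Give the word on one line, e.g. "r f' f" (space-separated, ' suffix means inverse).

f' r

  after f': (1 3 8 7 2 4 6 5)
  after r: (1 2 8 3 4 7)(5 6)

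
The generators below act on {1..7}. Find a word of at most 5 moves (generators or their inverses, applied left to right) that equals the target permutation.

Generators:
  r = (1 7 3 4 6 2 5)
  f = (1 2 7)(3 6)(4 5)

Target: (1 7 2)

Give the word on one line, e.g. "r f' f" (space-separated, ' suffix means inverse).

  after f': (1 7 2)(3 6)(4 5)
  after f': (1 2 7)
  after f': (3 6)(4 5)
  after f': (1 7 2)

f' f' f' f'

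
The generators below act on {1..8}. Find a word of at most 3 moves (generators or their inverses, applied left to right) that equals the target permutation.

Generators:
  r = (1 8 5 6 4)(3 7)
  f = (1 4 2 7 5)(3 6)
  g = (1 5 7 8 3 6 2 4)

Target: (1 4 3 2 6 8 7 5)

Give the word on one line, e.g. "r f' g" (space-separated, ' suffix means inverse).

  after g': (1 4 2 6 3 8 7 5)
  after g': (1 2 3 7)(4 6 8 5)
  after f': (1 4 3 2 6 8 7 5)

g' g' f'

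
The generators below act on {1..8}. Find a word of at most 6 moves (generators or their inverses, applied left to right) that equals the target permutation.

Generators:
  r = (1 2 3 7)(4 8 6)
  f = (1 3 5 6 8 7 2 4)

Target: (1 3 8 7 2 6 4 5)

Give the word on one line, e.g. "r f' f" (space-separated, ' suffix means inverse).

r r f' r' r'

  after r: (1 2 3 7)(4 8 6)
  after r: (1 3)(2 7)(4 6 8)
  after f': (2 8)(3 4 5)
  after r': (1 7 3 6 8)(2 4 5)
  after r': (1 3 8 7 2 6 4 5)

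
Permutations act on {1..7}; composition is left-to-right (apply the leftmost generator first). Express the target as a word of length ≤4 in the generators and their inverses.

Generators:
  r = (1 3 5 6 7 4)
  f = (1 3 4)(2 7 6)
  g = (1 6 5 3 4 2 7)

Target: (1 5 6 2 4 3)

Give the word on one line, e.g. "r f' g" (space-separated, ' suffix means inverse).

f r

  after f: (1 3 4)(2 7 6)
  after r: (1 5 6 2 4 3)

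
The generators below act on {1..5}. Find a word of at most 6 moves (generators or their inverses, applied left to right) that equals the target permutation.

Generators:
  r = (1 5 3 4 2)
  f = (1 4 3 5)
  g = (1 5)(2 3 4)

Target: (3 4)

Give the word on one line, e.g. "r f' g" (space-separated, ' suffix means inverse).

  after f: (1 4 3 5)
  after g': (1 3)(2 4)
  after r': (1 5)(2 3)
  after g': (3 4)

f g' r' g'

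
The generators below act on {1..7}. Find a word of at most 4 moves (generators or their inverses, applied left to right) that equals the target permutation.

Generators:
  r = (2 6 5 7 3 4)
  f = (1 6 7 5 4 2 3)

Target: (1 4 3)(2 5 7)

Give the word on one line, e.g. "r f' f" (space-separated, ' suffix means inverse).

r' f' f' r'

  after r': (2 4 3 7 5 6)
  after f': (1 3 6 4 2 5)
  after f': (1 2 7 6 5 3)
  after r': (1 4 3)(2 5 7)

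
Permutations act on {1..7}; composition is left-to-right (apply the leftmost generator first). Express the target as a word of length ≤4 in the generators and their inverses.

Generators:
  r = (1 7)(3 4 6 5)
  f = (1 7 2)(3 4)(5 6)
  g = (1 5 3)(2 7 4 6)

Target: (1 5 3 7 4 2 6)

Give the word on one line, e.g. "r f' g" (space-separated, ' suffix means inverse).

  after f: (1 7 2)(3 4)(5 6)
  after r: (2 7)(3 6)
  after g': (1 3 4 7 6 5)
  after g': (1 5 3 7 4 2 6)

f r g' g'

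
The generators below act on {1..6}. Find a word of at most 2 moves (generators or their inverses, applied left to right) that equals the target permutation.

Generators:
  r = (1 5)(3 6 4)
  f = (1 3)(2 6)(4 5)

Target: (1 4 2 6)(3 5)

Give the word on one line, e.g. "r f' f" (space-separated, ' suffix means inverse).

  after r': (1 5)(3 4 6)
  after f: (1 4 2 6)(3 5)

r' f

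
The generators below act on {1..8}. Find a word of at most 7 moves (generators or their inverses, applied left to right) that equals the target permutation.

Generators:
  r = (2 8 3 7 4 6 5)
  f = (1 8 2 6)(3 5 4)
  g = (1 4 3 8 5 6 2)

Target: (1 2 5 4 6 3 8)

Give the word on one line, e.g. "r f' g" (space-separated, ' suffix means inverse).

f' f' g f f

  after f': (1 6 2 8)(3 4 5)
  after f': (1 2)(3 5 4)(6 8)
  after g: (2 4 8)(3 6 5)
  after f: (1 8 6 4 2 3)
  after f: (1 2 5 4 6 3 8)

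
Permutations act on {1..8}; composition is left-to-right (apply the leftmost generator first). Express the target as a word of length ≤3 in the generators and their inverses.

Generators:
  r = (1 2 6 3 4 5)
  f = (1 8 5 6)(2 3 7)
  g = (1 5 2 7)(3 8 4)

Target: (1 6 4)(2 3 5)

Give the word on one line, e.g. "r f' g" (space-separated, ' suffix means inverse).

  after r: (1 2 6 3 4 5)
  after r: (1 6 4)(2 3 5)

r r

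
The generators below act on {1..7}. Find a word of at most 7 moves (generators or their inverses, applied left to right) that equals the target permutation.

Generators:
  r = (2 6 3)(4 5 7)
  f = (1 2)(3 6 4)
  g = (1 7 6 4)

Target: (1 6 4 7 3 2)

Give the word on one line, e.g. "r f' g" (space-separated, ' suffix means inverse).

  after r: (2 6 3)(4 5 7)
  after f: (1 2 4 5 7 3)
  after r': (1 3)(2 7 6)
  after f': (1 4 6)(2 7 3)
  after g': (1 6 4 7 3 2)

r f r' f' g'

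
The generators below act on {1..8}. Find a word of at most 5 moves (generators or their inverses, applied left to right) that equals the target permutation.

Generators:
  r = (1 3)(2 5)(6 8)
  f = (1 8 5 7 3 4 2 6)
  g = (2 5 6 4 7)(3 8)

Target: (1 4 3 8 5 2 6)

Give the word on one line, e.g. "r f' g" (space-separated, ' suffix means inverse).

  after r': (1 3)(2 5)(6 8)
  after g': (1 8 5 7 4 6 3)
  after r: (1 6)(2 5 7 4 8)
  after g: (1 4 3 8 5 2 6)

r' g' r g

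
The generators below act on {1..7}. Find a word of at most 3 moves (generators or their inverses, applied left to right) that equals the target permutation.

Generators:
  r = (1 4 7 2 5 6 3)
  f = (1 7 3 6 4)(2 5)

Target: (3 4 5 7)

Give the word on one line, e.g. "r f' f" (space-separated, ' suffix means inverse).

f' r'

  after f': (1 4 6 3 7)(2 5)
  after r': (3 4 5 7)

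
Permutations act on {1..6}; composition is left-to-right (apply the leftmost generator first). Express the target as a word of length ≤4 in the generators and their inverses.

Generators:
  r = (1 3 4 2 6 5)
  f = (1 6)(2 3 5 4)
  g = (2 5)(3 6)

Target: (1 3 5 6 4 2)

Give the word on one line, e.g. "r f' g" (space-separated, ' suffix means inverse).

  after g: (2 5)(3 6)
  after r: (1 3 5 6 4 2)

g r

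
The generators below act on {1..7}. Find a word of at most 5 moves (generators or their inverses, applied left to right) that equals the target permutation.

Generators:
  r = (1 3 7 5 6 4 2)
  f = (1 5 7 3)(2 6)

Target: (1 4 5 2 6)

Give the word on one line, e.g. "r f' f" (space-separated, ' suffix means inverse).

r' f f r'

  after r': (1 2 4 6 5 7 3)
  after f: (1 6 7)(2 4)(3 5)
  after f: (1 2 4 6 3 7 5)
  after r': (1 4 5 2 6)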